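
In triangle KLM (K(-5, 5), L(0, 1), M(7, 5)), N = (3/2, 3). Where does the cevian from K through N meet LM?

Barycentric coordinates of N with respect to KLM: (1/6, 1/2, 1/3).
On side LM the K-coordinate is zero; dropping N's K-weight 1/6 and renormalizing the remaining 1/2 : 1/3 gives weights 3/5, 2/5 on L, M.
J = (3/5)·(0, 1) + (2/5)·(7, 5) = (14/5, 13/5).

(14/5, 13/5)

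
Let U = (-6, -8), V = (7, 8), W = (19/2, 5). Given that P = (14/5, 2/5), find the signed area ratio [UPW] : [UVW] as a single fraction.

1/5

[UVW] = ½·((-6)·(8−5) + 7·(5−(-8)) + (19/2)·(-8−8)) = ½·(-18 + 91 − 152) = -79/2.
[UPW] = ½·((-6)·(2/5−5) + (14/5)·(5−(-8)) + (19/2)·(-8−(2/5))) = ½·(138/5 + 182/5 − 399/5) = -79/10, so the ratio is (-79/10)/(-79/2) = 1/5.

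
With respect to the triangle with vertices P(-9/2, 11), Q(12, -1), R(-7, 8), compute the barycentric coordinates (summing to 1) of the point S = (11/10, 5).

Signed area of the reference triangle: [PQR] = ½·((-9/2)·(-1−8) + 12·(8−11) + (-7)·(11−(-1))) = ½·(81/2 − 36 − 84) = -159/4.
[SQR] = ½·((11/10)·(-1−8) + 12·(8−5) + (-7)·(5−(-1))) = ½·(-99/10 + 36 − 42) = -159/20, so the P-coordinate is (-159/20)/(-159/4) = 1/5.
[PSR] = ½·((-9/2)·(5−8) + (11/10)·(8−11) + (-7)·(11−5)) = ½·(27/2 − 33/10 − 42) = -159/10, so the Q-coordinate is 2/5.
[PQS] = ½·((-9/2)·(-1−5) + 12·(5−11) + (11/10)·(11−(-1))) = ½·(27 − 72 + 66/5) = -159/10, so the R-coordinate is 2/5.
Check: 1/5 + 2/5 + 2/5 = 1.

(1/5, 2/5, 2/5)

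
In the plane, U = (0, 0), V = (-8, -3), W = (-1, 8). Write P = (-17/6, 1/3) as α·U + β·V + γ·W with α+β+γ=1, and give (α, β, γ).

Signed area of the reference triangle: [UVW] = ½·(0·(-3−8) + (-8)·(8−0) + (-1)·(0−(-3))) = ½·(0 − 64 − 3) = -67/2.
[PVW] = ½·((-17/6)·(-3−8) + (-8)·(8−(1/3)) + (-1)·(1/3−(-3))) = ½·(187/6 − 184/3 − 10/3) = -67/4, so the U-coordinate is (-67/4)/(-67/2) = 1/2.
[UPW] = ½·(0·(1/3−8) + (-17/6)·(8−0) + (-1)·(0−(1/3))) = ½·(0 − 68/3 + 1/3) = -67/6, so the V-coordinate is 1/3.
[UVP] = ½·(0·(-3−(1/3)) + (-8)·(1/3−0) + (-17/6)·(0−(-3))) = ½·(0 − 8/3 − 17/2) = -67/12, so the W-coordinate is 1/6.

(1/2, 1/3, 1/6)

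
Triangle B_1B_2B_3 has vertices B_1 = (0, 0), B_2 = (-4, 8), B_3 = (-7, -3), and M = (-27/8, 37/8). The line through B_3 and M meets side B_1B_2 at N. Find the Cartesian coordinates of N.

(-20/7, 40/7)

Barycentric coordinates of M with respect to B_1B_2B_3: (1/4, 5/8, 1/8).
On side B_1B_2 the B_3-coordinate is zero; dropping M's B_3-weight 1/8 and renormalizing the remaining 1/4 : 5/8 gives weights 2/7, 5/7 on B_1, B_2.
N = (2/7)·(0, 0) + (5/7)·(-4, 8) = (-20/7, 40/7).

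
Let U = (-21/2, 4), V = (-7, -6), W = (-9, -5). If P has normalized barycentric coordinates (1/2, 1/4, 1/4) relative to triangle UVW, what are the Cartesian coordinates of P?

(-37/4, -3/4)

P = (1/2)·U + (1/4)·V + (1/4)·W.
x-coordinate: (1/2)·(-21/2) + (1/4)·(-7) + (1/4)·(-9) = -37/4.
y-coordinate: (1/2)·4 + (1/4)·(-6) + (1/4)·(-5) = -3/4.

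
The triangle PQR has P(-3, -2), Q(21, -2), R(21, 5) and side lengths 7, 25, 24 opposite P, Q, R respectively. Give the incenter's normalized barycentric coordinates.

(1/8, 25/56, 3/7)

The incenter has barycentric coordinates proportional to the opposite side lengths: (7 : 25 : 24).
Normalizing by 7+25+24 = 56 gives (1/8, 25/56, 3/7).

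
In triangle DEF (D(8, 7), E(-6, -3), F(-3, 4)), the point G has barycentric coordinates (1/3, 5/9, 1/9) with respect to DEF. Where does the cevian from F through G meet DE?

Line FG meets DE where the F-coordinate vanishes; zeroing G's F-weight and renormalizing leaves D, E-weights 1/3 : 5/9 → (3/8, 5/8).
So H = (3/8)·D + (5/8)·E = (-3/4, 3/4).

(-3/4, 3/4)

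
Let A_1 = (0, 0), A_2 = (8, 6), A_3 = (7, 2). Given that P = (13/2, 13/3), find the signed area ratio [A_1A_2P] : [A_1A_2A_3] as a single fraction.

[A_1A_2A_3] = ½·(0·(6−2) + 8·(2−0) + 7·(0−6)) = ½·(0 + 16 − 42) = -13.
[A_1A_2P] = ½·(0·(6−(13/3)) + 8·(13/3−0) + (13/2)·(0−6)) = ½·(0 + 104/3 − 39) = -13/6, so the ratio is (-13/6)/(-13) = 1/6.

1/6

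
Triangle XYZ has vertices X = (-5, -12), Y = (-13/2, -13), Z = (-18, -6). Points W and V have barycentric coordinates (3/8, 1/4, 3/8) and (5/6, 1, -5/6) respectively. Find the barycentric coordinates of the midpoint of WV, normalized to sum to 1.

(29/48, 5/8, -11/48)

Since both coordinate triples sum to 1, the midpoint's barycentrics are the componentwise average.
(3/8+5/6)/2 = 29/48; similarly 5/8 and -11/48.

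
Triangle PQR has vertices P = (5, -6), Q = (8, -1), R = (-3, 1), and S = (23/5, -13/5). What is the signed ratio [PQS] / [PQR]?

[PQR] = ½·(5·(-1−1) + 8·(1−(-6)) + (-3)·(-6−(-1))) = ½·(-10 + 56 + 15) = 61/2.
[PQS] = ½·(5·(-1−(-13/5)) + 8·(-13/5−(-6)) + (23/5)·(-6−(-1))) = ½·(8 + 136/5 − 23) = 61/10, so the ratio is (61/10)/(61/2) = 1/5.

1/5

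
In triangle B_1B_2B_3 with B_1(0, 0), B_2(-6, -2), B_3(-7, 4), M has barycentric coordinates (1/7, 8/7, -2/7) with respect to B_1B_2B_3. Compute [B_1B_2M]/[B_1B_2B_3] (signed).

The signed ratio [B_1B_2M]/[B_1B_2B_3] equals the barycentric coordinate of M at vertex B_3, which is -2/7.

-2/7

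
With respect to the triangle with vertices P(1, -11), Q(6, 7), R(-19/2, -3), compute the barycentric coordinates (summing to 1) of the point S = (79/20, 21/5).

(1/10, 4/5, 1/10)

Signed area of the reference triangle: [PQR] = ½·(1·(7−(-3)) + 6·(-3−(-11)) + (-19/2)·(-11−7)) = ½·(10 + 48 + 171) = 229/2.
[SQR] = ½·((79/20)·(7−(-3)) + 6·(-3−(21/5)) + (-19/2)·(21/5−7)) = ½·(79/2 − 216/5 + 133/5) = 229/20, so the P-coordinate is (229/20)/(229/2) = 1/10.
[PSR] = ½·(1·(21/5−(-3)) + (79/20)·(-3−(-11)) + (-19/2)·(-11−(21/5))) = ½·(36/5 + 158/5 + 722/5) = 458/5, so the Q-coordinate is 4/5.
[PQS] = ½·(1·(7−(21/5)) + 6·(21/5−(-11)) + (79/20)·(-11−7)) = ½·(14/5 + 456/5 − 711/10) = 229/20, so the R-coordinate is 1/10.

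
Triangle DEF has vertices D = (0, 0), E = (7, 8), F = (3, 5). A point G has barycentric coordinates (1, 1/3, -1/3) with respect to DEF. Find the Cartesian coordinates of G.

G = 1·D + (1/3)·E + (-1/3)·F.
x-coordinate: 1·0 + (1/3)·7 + (-1/3)·3 = 4/3.
y-coordinate: 1·0 + (1/3)·8 + (-1/3)·5 = 1.

(4/3, 1)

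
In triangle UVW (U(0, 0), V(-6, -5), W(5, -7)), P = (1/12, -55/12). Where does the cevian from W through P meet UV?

(-24/7, -20/7)

Barycentric coordinates of P with respect to UVW: (1/4, 1/3, 5/12).
On side UV the W-coordinate is zero; dropping P's W-weight 5/12 and renormalizing the remaining 1/4 : 1/3 gives weights 3/7, 4/7 on U, V.
Q = (3/7)·(0, 0) + (4/7)·(-6, -5) = (-24/7, -20/7).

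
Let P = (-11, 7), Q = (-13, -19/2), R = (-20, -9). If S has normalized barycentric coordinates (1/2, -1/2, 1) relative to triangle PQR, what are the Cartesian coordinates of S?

(-19, -3/4)

S = (1/2)·P + (-1/2)·Q + 1·R.
x-coordinate: (1/2)·(-11) + (-1/2)·(-13) + 1·(-20) = -19.
y-coordinate: (1/2)·7 + (-1/2)·(-19/2) + 1·(-9) = -3/4.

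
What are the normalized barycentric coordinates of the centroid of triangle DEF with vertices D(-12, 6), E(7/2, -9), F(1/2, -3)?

The centroid is the average of the vertices, so each weight is 1/3.

(1/3, 1/3, 1/3)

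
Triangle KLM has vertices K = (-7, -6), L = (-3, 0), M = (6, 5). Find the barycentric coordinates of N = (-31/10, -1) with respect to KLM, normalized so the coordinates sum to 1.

Signed area of the reference triangle: [KLM] = ½·((-7)·(0−5) + (-3)·(5−(-6)) + 6·(-6−0)) = ½·(35 − 33 − 36) = -17.
[NLM] = ½·((-31/10)·(0−5) + (-3)·(5−(-1)) + 6·(-1−0)) = ½·(31/2 − 18 − 6) = -17/4, so the K-coordinate is (-17/4)/(-17) = 1/4.
[KNM] = ½·((-7)·(-1−5) + (-31/10)·(5−(-6)) + 6·(-6−(-1))) = ½·(42 − 341/10 − 30) = -221/20, so the L-coordinate is 13/20.
[KLN] = ½·((-7)·(0−(-1)) + (-3)·(-1−(-6)) + (-31/10)·(-6−0)) = ½·(-7 − 15 + 93/5) = -17/10, so the M-coordinate is 1/10.
Check: 1/4 + 13/20 + 1/10 = 1.

(1/4, 13/20, 1/10)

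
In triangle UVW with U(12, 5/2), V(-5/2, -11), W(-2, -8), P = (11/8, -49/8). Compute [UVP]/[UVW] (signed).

[UVW] = ½·(12·(-11−(-8)) + (-5/2)·(-8−(5/2)) + (-2)·(5/2−(-11))) = ½·(-36 + 105/4 − 27) = -147/8.
[UVP] = ½·(12·(-11−(-49/8)) + (-5/2)·(-49/8−(5/2)) + (11/8)·(5/2−(-11))) = ½·(-117/2 + 345/16 + 297/16) = -147/16, so the ratio is (-147/16)/(-147/8) = 1/2.

1/2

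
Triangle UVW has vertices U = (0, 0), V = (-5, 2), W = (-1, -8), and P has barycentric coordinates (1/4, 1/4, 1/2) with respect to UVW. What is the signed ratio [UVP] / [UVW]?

1/2

The signed ratio [UVP]/[UVW] equals the barycentric coordinate of P at vertex W, which is 1/2.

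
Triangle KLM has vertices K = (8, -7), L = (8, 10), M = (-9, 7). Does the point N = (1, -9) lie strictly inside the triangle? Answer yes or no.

no

Barycentric coordinates of N: (302/289, -132/289, 7/17).
The three coordinates are positive, negative, positive; a point is interior exactly when all three are positive.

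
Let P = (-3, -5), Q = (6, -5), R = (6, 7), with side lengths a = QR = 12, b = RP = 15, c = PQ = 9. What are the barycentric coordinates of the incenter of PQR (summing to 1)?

(1/3, 5/12, 1/4)

The incenter has barycentric coordinates proportional to the opposite side lengths: (12 : 15 : 9).
Normalizing by 12+15+9 = 36 gives (1/3, 5/12, 1/4).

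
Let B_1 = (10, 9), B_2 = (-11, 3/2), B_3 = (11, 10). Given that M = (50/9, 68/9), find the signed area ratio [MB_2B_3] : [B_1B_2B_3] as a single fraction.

[B_1B_2B_3] = ½·(10·(3/2−10) + (-11)·(10−9) + 11·(9−(3/2))) = ½·(-85 − 11 + 165/2) = -27/4.
[MB_2B_3] = ½·((50/9)·(3/2−10) + (-11)·(10−(68/9)) + 11·(68/9−(3/2))) = ½·(-425/9 − 242/9 + 1199/18) = -15/4, so the ratio is (-15/4)/(-27/4) = 5/9.

5/9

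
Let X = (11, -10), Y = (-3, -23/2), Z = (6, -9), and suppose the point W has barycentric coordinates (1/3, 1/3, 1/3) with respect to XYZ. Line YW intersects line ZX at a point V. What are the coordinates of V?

Line YW meets ZX where the Y-coordinate vanishes; zeroing W's Y-weight and renormalizing leaves Z, X-weights 1/3 : 1/3 → (1/2, 1/2).
So V = (1/2)·Z + (1/2)·X = (17/2, -19/2).

(17/2, -19/2)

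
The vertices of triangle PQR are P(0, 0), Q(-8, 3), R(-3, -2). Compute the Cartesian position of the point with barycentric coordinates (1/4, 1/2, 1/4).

(-19/4, 1)

S = (1/4)·P + (1/2)·Q + (1/4)·R.
x-coordinate: (1/4)·0 + (1/2)·(-8) + (1/4)·(-3) = -19/4.
y-coordinate: (1/4)·0 + (1/2)·3 + (1/4)·(-2) = 1.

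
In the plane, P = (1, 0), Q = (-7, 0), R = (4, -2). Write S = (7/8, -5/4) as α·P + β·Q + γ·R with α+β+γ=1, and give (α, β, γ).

Signed area of the reference triangle: [PQR] = ½·(1·(0−(-2)) + (-7)·(-2−0) + 4·(0−0)) = ½·(2 + 14 + 0) = 8.
[SQR] = ½·((7/8)·(0−(-2)) + (-7)·(-2−(-5/4)) + 4·(-5/4−0)) = ½·(7/4 + 21/4 − 5) = 1, so the P-coordinate is 1/8 = 1/8.
[PSR] = ½·(1·(-5/4−(-2)) + (7/8)·(-2−0) + 4·(0−(-5/4))) = ½·(3/4 − 7/4 + 5) = 2, so the Q-coordinate is 1/4.
[PQS] = ½·(1·(0−(-5/4)) + (-7)·(-5/4−0) + (7/8)·(0−0)) = ½·(5/4 + 35/4 + 0) = 5, so the R-coordinate is 5/8.

(1/8, 1/4, 5/8)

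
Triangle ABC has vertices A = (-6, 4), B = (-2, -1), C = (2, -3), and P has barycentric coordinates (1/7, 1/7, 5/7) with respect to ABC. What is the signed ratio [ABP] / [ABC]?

The signed ratio [ABP]/[ABC] equals the barycentric coordinate of P at vertex C, which is 5/7.

5/7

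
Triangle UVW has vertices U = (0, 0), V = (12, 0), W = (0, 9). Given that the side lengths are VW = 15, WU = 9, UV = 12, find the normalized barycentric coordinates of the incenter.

(5/12, 1/4, 1/3)

The incenter has barycentric coordinates proportional to the opposite side lengths: (15 : 9 : 12).
Normalizing by 15+9+12 = 36 gives (5/12, 1/4, 1/3).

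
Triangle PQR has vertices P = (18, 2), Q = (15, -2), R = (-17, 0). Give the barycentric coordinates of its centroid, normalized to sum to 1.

(1/3, 1/3, 1/3)

The centroid is the average of the vertices, so each weight is 1/3.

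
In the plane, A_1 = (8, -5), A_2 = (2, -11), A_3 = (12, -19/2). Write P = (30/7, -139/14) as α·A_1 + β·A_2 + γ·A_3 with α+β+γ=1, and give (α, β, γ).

Signed area of the reference triangle: [A_1A_2A_3] = ½·(8·(-11−(-19/2)) + 2·(-19/2−(-5)) + 12·(-5−(-11))) = ½·(-12 − 9 + 72) = 51/2.
[PA_2A_3] = ½·((30/7)·(-11−(-19/2)) + 2·(-19/2−(-139/14)) + 12·(-139/14−(-11))) = ½·(-45/7 + 6/7 + 90/7) = 51/14, so the A_1-coordinate is (51/14)/(51/2) = 1/7.
[A_1PA_3] = ½·(8·(-139/14−(-19/2)) + (30/7)·(-19/2−(-5)) + 12·(-5−(-139/14))) = ½·(-24/7 − 135/7 + 414/7) = 255/14, so the A_2-coordinate is 5/7.
[A_1A_2P] = ½·(8·(-11−(-139/14)) + 2·(-139/14−(-5)) + (30/7)·(-5−(-11))) = ½·(-60/7 − 69/7 + 180/7) = 51/14, so the A_3-coordinate is 1/7.
Check: 1/7 + 5/7 + 1/7 = 1.

(1/7, 5/7, 1/7)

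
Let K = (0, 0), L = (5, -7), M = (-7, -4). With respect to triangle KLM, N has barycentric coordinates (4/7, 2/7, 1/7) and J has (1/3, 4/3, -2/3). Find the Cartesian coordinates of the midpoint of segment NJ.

(247/42, -97/21)

Barycentric coordinates of the midpoint are the average: (19/42, 17/21, -11/42).
Converting: (19/42)·K + (17/21)·L + (-11/42)·M = (247/42, -97/21).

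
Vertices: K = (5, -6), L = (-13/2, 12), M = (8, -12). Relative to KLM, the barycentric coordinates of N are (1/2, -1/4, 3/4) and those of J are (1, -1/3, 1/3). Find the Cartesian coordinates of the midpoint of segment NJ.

(479/48, -29/2)

Barycentric coordinates of the midpoint are the average: (3/4, -7/24, 13/24).
Converting: (3/4)·K + (-7/24)·L + (13/24)·M = (479/48, -29/2).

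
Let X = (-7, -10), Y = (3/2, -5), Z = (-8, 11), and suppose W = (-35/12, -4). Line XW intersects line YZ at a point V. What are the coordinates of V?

Barycentric coordinates of W with respect to XYZ: (1/3, 1/2, 1/6).
On side YZ the X-coordinate is zero; dropping W's X-weight 1/3 and renormalizing the remaining 1/2 : 1/6 gives weights 3/4, 1/4 on Y, Z.
V = (3/4)·(3/2, -5) + (1/4)·(-8, 11) = (-7/8, -1).

(-7/8, -1)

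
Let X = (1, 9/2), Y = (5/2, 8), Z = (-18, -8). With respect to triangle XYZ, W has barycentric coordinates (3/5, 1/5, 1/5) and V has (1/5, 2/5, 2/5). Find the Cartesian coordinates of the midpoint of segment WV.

(-17/4, 9/5)

Barycentric coordinates of the midpoint are the average: (2/5, 3/10, 3/10).
Converting: (2/5)·X + (3/10)·Y + (3/10)·Z = (-17/4, 9/5).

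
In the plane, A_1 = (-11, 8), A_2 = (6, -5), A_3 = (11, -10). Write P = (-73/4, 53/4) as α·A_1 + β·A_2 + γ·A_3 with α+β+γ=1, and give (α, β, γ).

Signed area of the reference triangle: [A_1A_2A_3] = ½·((-11)·(-5−(-10)) + 6·(-10−8) + 11·(8−(-5))) = ½·(-55 − 108 + 143) = -10.
[PA_2A_3] = ½·((-73/4)·(-5−(-10)) + 6·(-10−(53/4)) + 11·(53/4−(-5))) = ½·(-365/4 − 279/2 + 803/4) = -15, so the A_1-coordinate is (-15)/(-10) = 3/2.
[A_1PA_3] = ½·((-11)·(53/4−(-10)) + (-73/4)·(-10−8) + 11·(8−(53/4))) = ½·(-1023/4 + 657/2 − 231/4) = 15/2, so the A_2-coordinate is -3/4.
[A_1A_2P] = ½·((-11)·(-5−(53/4)) + 6·(53/4−8) + (-73/4)·(8−(-5))) = ½·(803/4 + 63/2 − 949/4) = -5/2, so the A_3-coordinate is 1/4.
Check: 3/2 − 3/4 + 1/4 = 1.

(3/2, -3/4, 1/4)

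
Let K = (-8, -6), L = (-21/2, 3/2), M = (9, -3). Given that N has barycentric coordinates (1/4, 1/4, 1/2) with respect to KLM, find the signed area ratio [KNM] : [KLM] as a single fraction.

1/4

The signed ratio [KNM]/[KLM] equals the barycentric coordinate of N at vertex L, which is 1/4.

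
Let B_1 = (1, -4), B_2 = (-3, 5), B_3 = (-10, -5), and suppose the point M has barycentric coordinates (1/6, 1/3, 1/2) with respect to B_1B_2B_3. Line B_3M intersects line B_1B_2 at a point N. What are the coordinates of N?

Line B_3M meets B_1B_2 where the B_3-coordinate vanishes; zeroing M's B_3-weight and renormalizing leaves B_1, B_2-weights 1/6 : 1/3 → (1/3, 2/3).
So N = (1/3)·B_1 + (2/3)·B_2 = (-5/3, 2).

(-5/3, 2)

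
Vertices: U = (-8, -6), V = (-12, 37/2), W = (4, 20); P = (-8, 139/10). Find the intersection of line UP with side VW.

Barycentric coordinates of P with respect to UVW: (1/5, 3/5, 1/5).
On side VW the U-coordinate is zero; dropping P's U-weight 1/5 and renormalizing the remaining 3/5 : 1/5 gives weights 3/4, 1/4 on V, W.
Q = (3/4)·(-12, 37/2) + (1/4)·(4, 20) = (-8, 151/8).

(-8, 151/8)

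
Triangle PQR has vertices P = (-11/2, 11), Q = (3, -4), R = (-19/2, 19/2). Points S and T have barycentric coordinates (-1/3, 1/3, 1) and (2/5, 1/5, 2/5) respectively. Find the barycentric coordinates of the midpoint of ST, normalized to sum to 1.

Since both coordinate triples sum to 1, the midpoint's barycentrics are the componentwise average.
(-1/3+2/5)/2 = 1/30; similarly 4/15 and 7/10.

(1/30, 4/15, 7/10)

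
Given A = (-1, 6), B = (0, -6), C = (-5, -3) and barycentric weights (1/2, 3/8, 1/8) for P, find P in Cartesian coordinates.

P = (1/2)·A + (3/8)·B + (1/8)·C.
x-coordinate: (1/2)·(-1) + (3/8)·0 + (1/8)·(-5) = -9/8.
y-coordinate: (1/2)·6 + (3/8)·(-6) + (1/8)·(-3) = 3/8.

(-9/8, 3/8)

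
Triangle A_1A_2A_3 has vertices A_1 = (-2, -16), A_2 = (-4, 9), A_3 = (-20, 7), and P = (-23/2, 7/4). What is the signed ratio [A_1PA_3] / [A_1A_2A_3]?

[A_1A_2A_3] = ½·((-2)·(9−7) + (-4)·(7−(-16)) + (-20)·(-16−9)) = ½·(-4 − 92 + 500) = 202.
[A_1PA_3] = ½·((-2)·(7/4−7) + (-23/2)·(7−(-16)) + (-20)·(-16−(7/4))) = ½·(21/2 − 529/2 + 355) = 101/2, so the ratio is (101/2)/202 = 1/4.

1/4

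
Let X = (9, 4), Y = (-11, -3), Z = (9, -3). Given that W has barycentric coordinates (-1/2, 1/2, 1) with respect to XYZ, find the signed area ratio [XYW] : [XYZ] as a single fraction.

The signed ratio [XYW]/[XYZ] equals the barycentric coordinate of W at vertex Z, which is 1.

1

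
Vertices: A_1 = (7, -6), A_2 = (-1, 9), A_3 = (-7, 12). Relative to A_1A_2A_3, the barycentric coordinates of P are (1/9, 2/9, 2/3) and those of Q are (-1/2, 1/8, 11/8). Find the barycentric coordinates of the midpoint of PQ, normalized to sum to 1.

(-7/36, 25/144, 49/48)

Since both coordinate triples sum to 1, the midpoint's barycentrics are the componentwise average.
(1/9+-1/2)/2 = -7/36; similarly 25/144 and 49/48.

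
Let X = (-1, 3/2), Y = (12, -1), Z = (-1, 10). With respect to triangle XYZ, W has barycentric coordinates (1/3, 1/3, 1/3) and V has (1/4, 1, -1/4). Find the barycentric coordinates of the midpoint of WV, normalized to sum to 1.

Since both coordinate triples sum to 1, the midpoint's barycentrics are the componentwise average.
(1/3+1/4)/2 = 7/24; similarly 2/3 and 1/24.

(7/24, 2/3, 1/24)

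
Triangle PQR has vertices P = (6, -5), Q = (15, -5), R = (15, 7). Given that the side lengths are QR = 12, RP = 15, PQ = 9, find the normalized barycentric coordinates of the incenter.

(1/3, 5/12, 1/4)

The incenter has barycentric coordinates proportional to the opposite side lengths: (12 : 15 : 9).
Normalizing by 12+15+9 = 36 gives (1/3, 5/12, 1/4).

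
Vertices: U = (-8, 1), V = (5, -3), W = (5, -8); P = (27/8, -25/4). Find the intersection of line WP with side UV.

(-3/2, -1)

Barycentric coordinates of P with respect to UVW: (1/8, 1/8, 3/4).
On side UV the W-coordinate is zero; dropping P's W-weight 3/4 and renormalizing the remaining 1/8 : 1/8 gives weights 1/2, 1/2 on U, V.
Q = (1/2)·(-8, 1) + (1/2)·(5, -3) = (-3/2, -1).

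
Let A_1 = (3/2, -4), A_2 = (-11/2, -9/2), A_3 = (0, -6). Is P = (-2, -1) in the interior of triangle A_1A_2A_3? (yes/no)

no

Barycentric coordinates of P: (98/53, 46/53, -91/53).
The three coordinates are positive, positive, negative; a point is interior exactly when all three are positive.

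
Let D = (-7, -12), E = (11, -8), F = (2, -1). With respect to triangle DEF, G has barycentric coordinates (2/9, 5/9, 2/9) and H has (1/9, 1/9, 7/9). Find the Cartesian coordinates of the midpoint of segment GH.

(7/2, -31/6)

Barycentric coordinates of the midpoint are the average: (1/6, 1/3, 1/2).
Converting: (1/6)·D + (1/3)·E + (1/2)·F = (7/2, -31/6).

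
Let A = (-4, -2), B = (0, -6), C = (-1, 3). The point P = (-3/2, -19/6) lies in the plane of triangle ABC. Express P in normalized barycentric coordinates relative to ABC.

Signed area of the reference triangle: [ABC] = ½·((-4)·(-6−3) + 0·(3−(-2)) + (-1)·(-2−(-6))) = ½·(36 + 0 − 4) = 16.
[PBC] = ½·((-3/2)·(-6−3) + 0·(3−(-19/6)) + (-1)·(-19/6−(-6))) = ½·(27/2 + 0 − 17/6) = 16/3, so the A-coordinate is (16/3)/16 = 1/3.
[APC] = ½·((-4)·(-19/6−3) + (-3/2)·(3−(-2)) + (-1)·(-2−(-19/6))) = ½·(74/3 − 15/2 − 7/6) = 8, so the B-coordinate is 1/2.
[ABP] = ½·((-4)·(-6−(-19/6)) + 0·(-19/6−(-2)) + (-3/2)·(-2−(-6))) = ½·(34/3 + 0 − 6) = 8/3, so the C-coordinate is 1/6.
Check: 1/3 + 1/2 + 1/6 = 1.

(1/3, 1/2, 1/6)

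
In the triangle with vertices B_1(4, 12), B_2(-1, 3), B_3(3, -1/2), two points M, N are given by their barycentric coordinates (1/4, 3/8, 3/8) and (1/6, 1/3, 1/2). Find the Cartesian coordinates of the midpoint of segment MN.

Barycentric coordinates of the midpoint are the average: (5/24, 17/48, 7/16).
Converting: (5/24)·B_1 + (17/48)·B_2 + (7/16)·B_3 = (43/24, 107/32).

(43/24, 107/32)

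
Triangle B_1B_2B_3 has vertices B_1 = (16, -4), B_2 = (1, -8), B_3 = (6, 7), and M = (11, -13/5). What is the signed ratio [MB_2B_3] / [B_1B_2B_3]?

[B_1B_2B_3] = ½·(16·(-8−7) + 1·(7−(-4)) + 6·(-4−(-8))) = ½·(-240 + 11 + 24) = -205/2.
[MB_2B_3] = ½·(11·(-8−7) + 1·(7−(-13/5)) + 6·(-13/5−(-8))) = ½·(-165 + 48/5 + 162/5) = -123/2, so the ratio is (-123/2)/(-205/2) = 3/5.

3/5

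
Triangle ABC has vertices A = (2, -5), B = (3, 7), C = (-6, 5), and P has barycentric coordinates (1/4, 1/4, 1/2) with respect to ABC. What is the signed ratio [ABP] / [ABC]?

1/2

The signed ratio [ABP]/[ABC] equals the barycentric coordinate of P at vertex C, which is 1/2.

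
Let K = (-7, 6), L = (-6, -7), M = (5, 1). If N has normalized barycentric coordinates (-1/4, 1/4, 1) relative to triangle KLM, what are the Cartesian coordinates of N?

(21/4, -9/4)

N = (-1/4)·K + (1/4)·L + 1·M.
x-coordinate: (-1/4)·(-7) + (1/4)·(-6) + 1·5 = 21/4.
y-coordinate: (-1/4)·6 + (1/4)·(-7) + 1·1 = -9/4.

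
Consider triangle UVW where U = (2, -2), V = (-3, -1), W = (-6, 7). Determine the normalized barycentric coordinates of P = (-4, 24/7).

Signed area of the reference triangle: [UVW] = ½·(2·(-1−7) + (-3)·(7−(-2)) + (-6)·(-2−(-1))) = ½·(-16 − 27 + 6) = -37/2.
[PVW] = ½·((-4)·(-1−7) + (-3)·(7−(24/7)) + (-6)·(24/7−(-1))) = ½·(32 − 75/7 − 186/7) = -37/14, so the U-coordinate is (-37/14)/(-37/2) = 1/7.
[UPW] = ½·(2·(24/7−7) + (-4)·(7−(-2)) + (-6)·(-2−(24/7))) = ½·(-50/7 − 36 + 228/7) = -37/7, so the V-coordinate is 2/7.
[UVP] = ½·(2·(-1−(24/7)) + (-3)·(24/7−(-2)) + (-4)·(-2−(-1))) = ½·(-62/7 − 114/7 + 4) = -74/7, so the W-coordinate is 4/7.
Check: 1/7 + 2/7 + 4/7 = 1.

(1/7, 2/7, 4/7)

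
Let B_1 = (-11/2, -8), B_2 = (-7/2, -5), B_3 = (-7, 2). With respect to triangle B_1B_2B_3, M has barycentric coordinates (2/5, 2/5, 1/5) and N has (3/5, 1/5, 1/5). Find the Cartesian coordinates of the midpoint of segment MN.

(-26/5, -51/10)

Barycentric coordinates of the midpoint are the average: (1/2, 3/10, 1/5).
Converting: (1/2)·B_1 + (3/10)·B_2 + (1/5)·B_3 = (-26/5, -51/10).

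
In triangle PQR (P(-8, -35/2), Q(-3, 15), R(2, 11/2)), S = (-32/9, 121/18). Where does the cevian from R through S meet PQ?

Barycentric coordinates of S with respect to PQR: (2/9, 2/3, 1/9).
On side PQ the R-coordinate is zero; dropping S's R-weight 1/9 and renormalizing the remaining 2/9 : 2/3 gives weights 1/4, 3/4 on P, Q.
T = (1/4)·(-8, -35/2) + (3/4)·(-3, 15) = (-17/4, 55/8).

(-17/4, 55/8)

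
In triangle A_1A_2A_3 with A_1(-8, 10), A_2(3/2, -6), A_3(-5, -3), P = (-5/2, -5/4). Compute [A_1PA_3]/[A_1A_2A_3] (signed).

[A_1A_2A_3] = ½·((-8)·(-6−(-3)) + (3/2)·(-3−10) + (-5)·(10−(-6))) = ½·(24 − 39/2 − 80) = -151/4.
[A_1PA_3] = ½·((-8)·(-5/4−(-3)) + (-5/2)·(-3−10) + (-5)·(10−(-5/4))) = ½·(-14 + 65/2 − 225/4) = -151/8, so the ratio is (-151/8)/(-151/4) = 1/2.

1/2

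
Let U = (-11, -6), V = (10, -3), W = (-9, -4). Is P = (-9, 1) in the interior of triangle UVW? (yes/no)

no

Barycentric coordinates of P: (-95/36, -5/18, 47/12).
The three coordinates are negative, negative, positive; a point is interior exactly when all three are positive.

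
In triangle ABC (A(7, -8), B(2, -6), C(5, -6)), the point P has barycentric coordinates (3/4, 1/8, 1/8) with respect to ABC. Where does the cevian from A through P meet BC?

Line AP meets BC where the A-coordinate vanishes; zeroing P's A-weight and renormalizing leaves B, C-weights 1/8 : 1/8 → (1/2, 1/2).
So Q = (1/2)·B + (1/2)·C = (7/2, -6).

(7/2, -6)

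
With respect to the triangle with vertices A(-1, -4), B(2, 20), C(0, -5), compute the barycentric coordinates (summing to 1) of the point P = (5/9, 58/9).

Signed area of the reference triangle: [ABC] = ½·((-1)·(20−(-5)) + 2·(-5−(-4)) + 0·(-4−20)) = ½·(-25 − 2 + 0) = -27/2.
[PBC] = ½·((5/9)·(20−(-5)) + 2·(-5−(58/9)) + 0·(58/9−20)) = ½·(125/9 − 206/9 + 0) = -9/2, so the A-coordinate is (-9/2)/(-27/2) = 1/3.
[APC] = ½·((-1)·(58/9−(-5)) + (5/9)·(-5−(-4)) + 0·(-4−(58/9))) = ½·(-103/9 − 5/9 + 0) = -6, so the B-coordinate is 4/9.
[ABP] = ½·((-1)·(20−(58/9)) + 2·(58/9−(-4)) + (5/9)·(-4−20)) = ½·(-122/9 + 188/9 − 40/3) = -3, so the C-coordinate is 2/9.

(1/3, 4/9, 2/9)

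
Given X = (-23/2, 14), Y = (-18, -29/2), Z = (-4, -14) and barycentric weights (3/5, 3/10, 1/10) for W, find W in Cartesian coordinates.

W = (3/5)·X + (3/10)·Y + (1/10)·Z.
x-coordinate: (3/5)·(-23/2) + (3/10)·(-18) + (1/10)·(-4) = -127/10.
y-coordinate: (3/5)·14 + (3/10)·(-29/2) + (1/10)·(-14) = 53/20.

(-127/10, 53/20)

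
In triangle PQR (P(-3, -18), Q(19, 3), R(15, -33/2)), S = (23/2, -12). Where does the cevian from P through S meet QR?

(49/3, -10)

Barycentric coordinates of S with respect to PQR: (1/4, 1/4, 1/2).
On side QR the P-coordinate is zero; dropping S's P-weight 1/4 and renormalizing the remaining 1/4 : 1/2 gives weights 1/3, 2/3 on Q, R.
T = (1/3)·(19, 3) + (2/3)·(15, -33/2) = (49/3, -10).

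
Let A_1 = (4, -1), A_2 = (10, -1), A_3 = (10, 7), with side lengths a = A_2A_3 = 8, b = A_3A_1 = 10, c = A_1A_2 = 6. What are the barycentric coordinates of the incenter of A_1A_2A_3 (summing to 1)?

(1/3, 5/12, 1/4)

The incenter has barycentric coordinates proportional to the opposite side lengths: (8 : 10 : 6).
Normalizing by 8+10+6 = 24 gives (1/3, 5/12, 1/4).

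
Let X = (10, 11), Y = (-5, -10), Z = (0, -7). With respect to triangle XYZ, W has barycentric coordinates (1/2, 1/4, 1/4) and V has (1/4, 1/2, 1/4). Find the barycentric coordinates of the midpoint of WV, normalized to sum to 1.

(3/8, 3/8, 1/4)

Since both coordinate triples sum to 1, the midpoint's barycentrics are the componentwise average.
(1/2+1/4)/2 = 3/8; similarly 3/8 and 1/4.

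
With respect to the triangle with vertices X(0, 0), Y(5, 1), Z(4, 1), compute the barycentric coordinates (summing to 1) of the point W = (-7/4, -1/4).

(5/4, -3/4, 1/2)

Signed area of the reference triangle: [XYZ] = ½·(0·(1−1) + 5·(1−0) + 4·(0−1)) = ½·(0 + 5 − 4) = 1/2.
[WYZ] = ½·((-7/4)·(1−1) + 5·(1−(-1/4)) + 4·(-1/4−1)) = ½·(0 + 25/4 − 5) = 5/8, so the X-coordinate is (5/8)/(1/2) = 5/4.
[XWZ] = ½·(0·(-1/4−1) + (-7/4)·(1−0) + 4·(0−(-1/4))) = ½·(0 − 7/4 + 1) = -3/8, so the Y-coordinate is -3/4.
[XYW] = ½·(0·(1−(-1/4)) + 5·(-1/4−0) + (-7/4)·(0−1)) = ½·(0 − 5/4 + 7/4) = 1/4, so the Z-coordinate is 1/2.
Check: 5/4 − 3/4 + 1/2 = 1.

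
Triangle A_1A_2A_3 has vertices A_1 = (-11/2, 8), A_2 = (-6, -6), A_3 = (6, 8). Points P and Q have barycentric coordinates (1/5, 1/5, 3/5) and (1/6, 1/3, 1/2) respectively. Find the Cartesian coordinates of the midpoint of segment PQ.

Barycentric coordinates of the midpoint are the average: (11/60, 4/15, 11/20).
Converting: (11/60)·A_1 + (4/15)·A_2 + (11/20)·A_3 = (83/120, 64/15).

(83/120, 64/15)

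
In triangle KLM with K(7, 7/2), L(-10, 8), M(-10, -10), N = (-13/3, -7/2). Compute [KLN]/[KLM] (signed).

[KLM] = ½·(7·(8−(-10)) + (-10)·(-10−(7/2)) + (-10)·(7/2−8)) = ½·(126 + 135 + 45) = 153.
[KLN] = ½·(7·(8−(-7/2)) + (-10)·(-7/2−(7/2)) + (-13/3)·(7/2−8)) = ½·(161/2 + 70 + 39/2) = 85, so the ratio is 85/153 = 5/9.

5/9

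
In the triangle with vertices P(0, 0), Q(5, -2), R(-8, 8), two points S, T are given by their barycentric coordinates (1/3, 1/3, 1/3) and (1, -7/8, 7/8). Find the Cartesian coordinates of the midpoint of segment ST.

(-99/16, 43/8)

Barycentric coordinates of the midpoint are the average: (2/3, -13/48, 29/48).
Converting: (2/3)·P + (-13/48)·Q + (29/48)·R = (-99/16, 43/8).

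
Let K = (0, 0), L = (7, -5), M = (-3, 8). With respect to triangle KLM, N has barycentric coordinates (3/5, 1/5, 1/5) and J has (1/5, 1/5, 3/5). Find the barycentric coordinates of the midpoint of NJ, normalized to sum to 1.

Since both coordinate triples sum to 1, the midpoint's barycentrics are the componentwise average.
(3/5+1/5)/2 = 2/5; similarly 1/5 and 2/5.

(2/5, 1/5, 2/5)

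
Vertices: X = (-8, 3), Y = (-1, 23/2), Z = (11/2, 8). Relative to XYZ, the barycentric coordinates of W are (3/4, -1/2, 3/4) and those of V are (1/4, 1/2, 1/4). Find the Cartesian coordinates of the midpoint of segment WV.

Barycentric coordinates of the midpoint are the average: (1/2, 0, 1/2).
Converting: (1/2)·X + 0·Y + (1/2)·Z = (-5/4, 11/2).

(-5/4, 11/2)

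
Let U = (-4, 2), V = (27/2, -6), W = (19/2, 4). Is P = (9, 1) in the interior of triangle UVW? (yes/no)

Barycentric coordinates of P: (17/143, 79/286, 173/286).
The three coordinates are positive, positive, positive; a point is interior exactly when all three are positive.

yes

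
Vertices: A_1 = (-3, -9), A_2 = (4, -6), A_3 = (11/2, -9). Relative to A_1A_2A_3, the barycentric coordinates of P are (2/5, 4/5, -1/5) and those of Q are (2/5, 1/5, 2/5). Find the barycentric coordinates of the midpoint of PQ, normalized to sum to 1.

(2/5, 1/2, 1/10)

Since both coordinate triples sum to 1, the midpoint's barycentrics are the componentwise average.
(2/5+2/5)/2 = 2/5; similarly 1/2 and 1/10.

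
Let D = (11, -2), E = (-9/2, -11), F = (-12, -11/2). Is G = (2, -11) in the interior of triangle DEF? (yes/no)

no

Barycentric coordinates of G: (11/47, 54/47, -18/47).
The three coordinates are positive, positive, negative; a point is interior exactly when all three are positive.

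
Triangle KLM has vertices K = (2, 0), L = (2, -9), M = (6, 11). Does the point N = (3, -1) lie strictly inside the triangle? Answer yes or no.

yes

Barycentric coordinates of N: (1/3, 5/12, 1/4).
The three coordinates are positive, positive, positive; a point is interior exactly when all three are positive.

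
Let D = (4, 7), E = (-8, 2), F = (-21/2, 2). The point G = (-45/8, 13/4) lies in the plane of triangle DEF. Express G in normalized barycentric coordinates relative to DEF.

(1/4, 1/2, 1/4)

Signed area of the reference triangle: [DEF] = ½·(4·(2−2) + (-8)·(2−7) + (-21/2)·(7−2)) = ½·(0 + 40 − 105/2) = -25/4.
[GEF] = ½·((-45/8)·(2−2) + (-8)·(2−(13/4)) + (-21/2)·(13/4−2)) = ½·(0 + 10 − 105/8) = -25/16, so the D-coordinate is (-25/16)/(-25/4) = 1/4.
[DGF] = ½·(4·(13/4−2) + (-45/8)·(2−7) + (-21/2)·(7−(13/4))) = ½·(5 + 225/8 − 315/8) = -25/8, so the E-coordinate is 1/2.
[DEG] = ½·(4·(2−(13/4)) + (-8)·(13/4−7) + (-45/8)·(7−2)) = ½·(-5 + 30 − 225/8) = -25/16, so the F-coordinate is 1/4.
Check: 1/4 + 1/2 + 1/4 = 1.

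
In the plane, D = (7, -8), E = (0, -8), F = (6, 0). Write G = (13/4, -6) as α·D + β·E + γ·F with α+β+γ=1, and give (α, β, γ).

(1/4, 1/2, 1/4)

Signed area of the reference triangle: [DEF] = ½·(7·(-8−0) + 0·(0−(-8)) + 6·(-8−(-8))) = ½·(-56 + 0 + 0) = -28.
[GEF] = ½·((13/4)·(-8−0) + 0·(0−(-6)) + 6·(-6−(-8))) = ½·(-26 + 0 + 12) = -7, so the D-coordinate is (-7)/(-28) = 1/4.
[DGF] = ½·(7·(-6−0) + (13/4)·(0−(-8)) + 6·(-8−(-6))) = ½·(-42 + 26 − 12) = -14, so the E-coordinate is 1/2.
[DEG] = ½·(7·(-8−(-6)) + 0·(-6−(-8)) + (13/4)·(-8−(-8))) = ½·(-14 + 0 + 0) = -7, so the F-coordinate is 1/4.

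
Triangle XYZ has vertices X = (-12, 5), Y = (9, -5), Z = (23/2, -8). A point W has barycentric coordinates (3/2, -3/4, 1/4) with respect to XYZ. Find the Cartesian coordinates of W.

W = (3/2)·X + (-3/4)·Y + (1/4)·Z.
x-coordinate: (3/2)·(-12) + (-3/4)·9 + (1/4)·(23/2) = -175/8.
y-coordinate: (3/2)·5 + (-3/4)·(-5) + (1/4)·(-8) = 37/4.

(-175/8, 37/4)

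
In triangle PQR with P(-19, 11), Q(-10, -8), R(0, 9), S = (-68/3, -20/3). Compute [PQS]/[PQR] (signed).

[PQR] = ½·((-19)·(-8−9) + (-10)·(9−11) + 0·(11−(-8))) = ½·(323 + 20 + 0) = 343/2.
[PQS] = ½·((-19)·(-8−(-20/3)) + (-10)·(-20/3−11) + (-68/3)·(11−(-8))) = ½·(76/3 + 530/3 − 1292/3) = -343/3, so the ratio is (-343/3)/(343/2) = -2/3.

-2/3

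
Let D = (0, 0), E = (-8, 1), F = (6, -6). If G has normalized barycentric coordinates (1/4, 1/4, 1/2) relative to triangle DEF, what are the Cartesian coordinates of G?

G = (1/4)·D + (1/4)·E + (1/2)·F.
x-coordinate: (1/4)·0 + (1/4)·(-8) + (1/2)·6 = 1.
y-coordinate: (1/4)·0 + (1/4)·1 + (1/2)·(-6) = -11/4.

(1, -11/4)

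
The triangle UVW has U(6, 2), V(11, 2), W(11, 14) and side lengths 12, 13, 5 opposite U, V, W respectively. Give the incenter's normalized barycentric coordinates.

The incenter has barycentric coordinates proportional to the opposite side lengths: (12 : 13 : 5).
Normalizing by 12+13+5 = 30 gives (2/5, 13/30, 1/6).

(2/5, 13/30, 1/6)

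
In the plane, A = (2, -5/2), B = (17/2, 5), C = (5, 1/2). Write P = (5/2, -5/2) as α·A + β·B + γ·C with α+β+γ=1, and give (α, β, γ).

Signed area of the reference triangle: [ABC] = ½·(2·(5−(1/2)) + (17/2)·(1/2−(-5/2)) + 5·(-5/2−5)) = ½·(9 + 51/2 − 75/2) = -3/2.
[PBC] = ½·((5/2)·(5−(1/2)) + (17/2)·(1/2−(-5/2)) + 5·(-5/2−5)) = ½·(45/4 + 51/2 − 75/2) = -3/8, so the A-coordinate is (-3/8)/(-3/2) = 1/4.
[APC] = ½·(2·(-5/2−(1/2)) + (5/2)·(1/2−(-5/2)) + 5·(-5/2−(-5/2))) = ½·(-6 + 15/2 + 0) = 3/4, so the B-coordinate is -1/2.
[ABP] = ½·(2·(5−(-5/2)) + (17/2)·(-5/2−(-5/2)) + (5/2)·(-5/2−5)) = ½·(15 + 0 − 75/4) = -15/8, so the C-coordinate is 5/4.
Check: 1/4 − 1/2 + 5/4 = 1.

(1/4, -1/2, 5/4)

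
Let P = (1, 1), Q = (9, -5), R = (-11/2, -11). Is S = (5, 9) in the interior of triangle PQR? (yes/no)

no

Barycentric coordinates of S: (227/135, -4/135, -88/135).
The three coordinates are positive, negative, negative; a point is interior exactly when all three are positive.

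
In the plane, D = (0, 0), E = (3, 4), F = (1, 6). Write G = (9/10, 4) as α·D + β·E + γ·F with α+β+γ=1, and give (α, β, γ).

Signed area of the reference triangle: [DEF] = ½·(0·(4−6) + 3·(6−0) + 1·(0−4)) = ½·(0 + 18 − 4) = 7.
[GEF] = ½·((9/10)·(4−6) + 3·(6−4) + 1·(4−4)) = ½·(-9/5 + 6 + 0) = 21/10, so the D-coordinate is (21/10)/7 = 3/10.
[DGF] = ½·(0·(4−6) + (9/10)·(6−0) + 1·(0−4)) = ½·(0 + 27/5 − 4) = 7/10, so the E-coordinate is 1/10.
[DEG] = ½·(0·(4−4) + 3·(4−0) + (9/10)·(0−4)) = ½·(0 + 12 − 18/5) = 21/5, so the F-coordinate is 3/5.
Check: 3/10 + 1/10 + 3/5 = 1.

(3/10, 1/10, 3/5)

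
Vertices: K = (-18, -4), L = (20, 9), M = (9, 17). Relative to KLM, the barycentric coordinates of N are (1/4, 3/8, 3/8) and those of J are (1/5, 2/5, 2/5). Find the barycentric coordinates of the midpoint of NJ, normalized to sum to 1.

(9/40, 31/80, 31/80)

Since both coordinate triples sum to 1, the midpoint's barycentrics are the componentwise average.
(1/4+1/5)/2 = 9/40; similarly 31/80 and 31/80.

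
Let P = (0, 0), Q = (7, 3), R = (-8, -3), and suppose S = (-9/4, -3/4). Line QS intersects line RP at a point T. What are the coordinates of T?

Barycentric coordinates of S with respect to PQR: (1/4, 1/4, 1/2).
On side RP the Q-coordinate is zero; dropping S's Q-weight 1/4 and renormalizing the remaining 1/2 : 1/4 gives weights 2/3, 1/3 on R, P.
T = (2/3)·(-8, -3) + (1/3)·(0, 0) = (-16/3, -2).

(-16/3, -2)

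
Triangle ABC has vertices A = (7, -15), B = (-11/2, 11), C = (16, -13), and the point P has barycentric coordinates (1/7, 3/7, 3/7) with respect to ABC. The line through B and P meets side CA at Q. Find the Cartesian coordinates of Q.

Line BP meets CA where the B-coordinate vanishes; zeroing P's B-weight and renormalizing leaves C, A-weights 3/7 : 1/7 → (3/4, 1/4).
So Q = (3/4)·C + (1/4)·A = (55/4, -27/2).

(55/4, -27/2)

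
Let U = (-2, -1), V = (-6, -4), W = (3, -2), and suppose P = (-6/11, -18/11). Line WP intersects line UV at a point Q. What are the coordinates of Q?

Barycentric coordinates of P with respect to UVW: (6/11, 1/11, 4/11).
On side UV the W-coordinate is zero; dropping P's W-weight 4/11 and renormalizing the remaining 6/11 : 1/11 gives weights 6/7, 1/7 on U, V.
Q = (6/7)·(-2, -1) + (1/7)·(-6, -4) = (-18/7, -10/7).

(-18/7, -10/7)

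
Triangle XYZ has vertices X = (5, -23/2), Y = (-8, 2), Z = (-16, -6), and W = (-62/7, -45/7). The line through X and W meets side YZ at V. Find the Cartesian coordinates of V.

Barycentric coordinates of W with respect to XYZ: (2/7, 1/7, 4/7).
On side YZ the X-coordinate is zero; dropping W's X-weight 2/7 and renormalizing the remaining 1/7 : 4/7 gives weights 1/5, 4/5 on Y, Z.
V = (1/5)·(-8, 2) + (4/5)·(-16, -6) = (-72/5, -22/5).

(-72/5, -22/5)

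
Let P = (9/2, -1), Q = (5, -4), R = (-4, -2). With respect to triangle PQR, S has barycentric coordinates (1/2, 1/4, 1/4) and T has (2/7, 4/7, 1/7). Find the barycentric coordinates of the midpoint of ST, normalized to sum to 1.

Since both coordinate triples sum to 1, the midpoint's barycentrics are the componentwise average.
(1/2+2/7)/2 = 11/28; similarly 23/56 and 11/56.

(11/28, 23/56, 11/56)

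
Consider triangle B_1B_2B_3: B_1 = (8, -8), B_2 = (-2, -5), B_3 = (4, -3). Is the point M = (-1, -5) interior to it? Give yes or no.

yes

Barycentric coordinates of M: (1/19, 33/38, 3/38).
The three coordinates are positive, positive, positive; a point is interior exactly when all three are positive.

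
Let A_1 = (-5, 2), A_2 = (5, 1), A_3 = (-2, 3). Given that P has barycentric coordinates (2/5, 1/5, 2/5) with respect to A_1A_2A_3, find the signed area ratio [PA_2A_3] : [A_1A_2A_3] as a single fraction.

The signed ratio [PA_2A_3]/[A_1A_2A_3] equals the barycentric coordinate of P at vertex A_1, which is 2/5.

2/5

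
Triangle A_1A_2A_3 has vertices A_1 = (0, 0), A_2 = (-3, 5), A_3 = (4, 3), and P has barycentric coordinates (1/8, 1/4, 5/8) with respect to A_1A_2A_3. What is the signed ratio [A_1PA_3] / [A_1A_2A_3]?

1/4

The signed ratio [A_1PA_3]/[A_1A_2A_3] equals the barycentric coordinate of P at vertex A_2, which is 1/4.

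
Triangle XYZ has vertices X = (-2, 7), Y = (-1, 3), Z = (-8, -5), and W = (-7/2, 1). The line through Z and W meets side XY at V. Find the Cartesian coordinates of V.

Barycentric coordinates of W with respect to XYZ: (1/6, 1/2, 1/3).
On side XY the Z-coordinate is zero; dropping W's Z-weight 1/3 and renormalizing the remaining 1/6 : 1/2 gives weights 1/4, 3/4 on X, Y.
V = (1/4)·(-2, 7) + (3/4)·(-1, 3) = (-5/4, 4).

(-5/4, 4)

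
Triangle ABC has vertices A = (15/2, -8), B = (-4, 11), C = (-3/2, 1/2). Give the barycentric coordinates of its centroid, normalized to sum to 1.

The centroid is the average of the vertices, so each weight is 1/3.

(1/3, 1/3, 1/3)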